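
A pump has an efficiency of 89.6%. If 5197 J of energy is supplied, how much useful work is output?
W_out = η × W_in = 0.896 × 5197 = 4656.5 J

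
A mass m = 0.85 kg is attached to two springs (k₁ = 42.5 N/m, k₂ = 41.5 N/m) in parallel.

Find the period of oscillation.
k_eq = k₁+k₂ = 84 N/m
T = 2π√(m/k_eq) = 2π√(0.85/84) = 0.632 s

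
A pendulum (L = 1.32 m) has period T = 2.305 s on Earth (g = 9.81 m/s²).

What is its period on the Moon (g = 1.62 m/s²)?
T = 2π√(L/g), so T_moon/T_earth = √(g_earth/g_moon)
T_moon = 2π√(1.32/1.62) = 5.672 s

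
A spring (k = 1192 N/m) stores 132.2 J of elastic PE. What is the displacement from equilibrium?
PE = ½kx² → x = √(2PE/k) = √(2×132.2/1192) = 0.471 m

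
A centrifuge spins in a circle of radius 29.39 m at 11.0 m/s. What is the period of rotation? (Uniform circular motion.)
T = 2πr/v = 2π×29.39/11.0 = 16.79 s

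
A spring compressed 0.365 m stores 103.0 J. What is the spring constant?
PE = ½kx² → k = 2PE/x² = 2×103.0/0.365² = 1546.0 N/m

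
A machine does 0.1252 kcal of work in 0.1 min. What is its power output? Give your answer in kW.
P = W/t = 523.8 J / 6 s = 87.31 W = 0.08731 kW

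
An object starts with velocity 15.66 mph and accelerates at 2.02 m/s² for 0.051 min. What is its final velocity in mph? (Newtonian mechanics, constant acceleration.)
v = v₀ + at (with unit conversion) = 29.49 mph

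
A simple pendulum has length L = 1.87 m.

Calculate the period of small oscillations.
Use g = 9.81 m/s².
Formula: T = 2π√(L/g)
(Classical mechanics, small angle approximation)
T = 2π√(L/g) = 2π√(1.87/9.81) = 2.743 s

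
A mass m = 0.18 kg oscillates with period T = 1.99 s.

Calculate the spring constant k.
T = 2π√(m/k) → k = m(2π/T)² = 0.18×(2π/1.99)² = 1.794 N/m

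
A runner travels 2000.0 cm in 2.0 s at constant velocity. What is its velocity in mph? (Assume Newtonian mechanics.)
v = d/t (with unit conversion) = 22.37 mph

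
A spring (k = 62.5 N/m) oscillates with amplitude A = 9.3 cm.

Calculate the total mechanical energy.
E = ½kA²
E = ½kA² = ½×62.5×(0.093)² = 0.2703 J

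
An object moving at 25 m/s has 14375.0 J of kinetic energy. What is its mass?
KE = ½mv² → m = 2KE/v² = 2×14375.0/25² = 46.0 kg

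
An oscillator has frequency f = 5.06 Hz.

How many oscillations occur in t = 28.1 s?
n = f×t = 5.06×28.1 = 142.2 oscillations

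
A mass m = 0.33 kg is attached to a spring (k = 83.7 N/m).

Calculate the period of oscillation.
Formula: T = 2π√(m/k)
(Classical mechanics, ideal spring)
T = 2π√(m/k) = 2π√(0.33/83.7) = 0.3945 s; f = 1/T = 2.535 Hz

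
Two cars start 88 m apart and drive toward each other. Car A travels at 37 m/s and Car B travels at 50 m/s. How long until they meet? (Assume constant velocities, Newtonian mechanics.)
Combined speed: v_combined = 37 + 50 = 87 m/s
Time to meet: t = d/87 = 88/87 = 1.01 s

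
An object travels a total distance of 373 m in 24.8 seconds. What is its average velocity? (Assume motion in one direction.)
v_avg = Δd / Δt = 373 / 24.8 = 15.04 m/s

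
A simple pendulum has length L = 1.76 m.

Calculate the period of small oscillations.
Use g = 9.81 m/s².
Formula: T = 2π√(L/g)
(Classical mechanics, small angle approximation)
T = 2π√(L/g) = 2π√(1.76/9.81) = 2.661 s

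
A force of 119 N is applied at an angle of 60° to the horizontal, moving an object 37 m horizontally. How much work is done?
W = Fd cosθ = 119×37×cos(60°) = 2201.5 J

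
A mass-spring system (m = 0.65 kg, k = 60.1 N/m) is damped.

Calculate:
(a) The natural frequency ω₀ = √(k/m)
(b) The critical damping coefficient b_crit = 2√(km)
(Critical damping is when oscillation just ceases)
ω₀ = √(k/m) = √(60.1/0.65) = 9.616 rad/s
b_crit = 2√(km) = 2√(60.1×0.65) = 12.5 kg/s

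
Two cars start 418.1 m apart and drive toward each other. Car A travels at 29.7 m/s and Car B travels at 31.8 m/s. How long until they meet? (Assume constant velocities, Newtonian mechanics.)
Combined speed: v_combined = 29.7 + 31.8 = 61.5 m/s
Time to meet: t = d/61.5 = 418.1/61.5 = 6.8 s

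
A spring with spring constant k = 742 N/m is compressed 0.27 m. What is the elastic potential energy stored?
PE = ½kx² = ½×742×0.27² = 27.05 J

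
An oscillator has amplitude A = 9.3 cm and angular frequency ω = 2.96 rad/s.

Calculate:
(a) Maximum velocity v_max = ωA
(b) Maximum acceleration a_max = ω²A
v_max = ωA = 2.96×0.093 = 0.2753 m/s
a_max = ω²A = 2.96²×0.093 = 0.8148 m/s²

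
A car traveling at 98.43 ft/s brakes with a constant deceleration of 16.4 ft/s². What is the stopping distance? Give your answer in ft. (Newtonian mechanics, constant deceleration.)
d = v₀² / (2a) (with unit conversion) = 295.4 ft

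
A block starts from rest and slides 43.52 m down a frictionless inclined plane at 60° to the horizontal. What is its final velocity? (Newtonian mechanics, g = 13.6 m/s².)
a = g sin(θ) = 13.6 × sin(60°) = 11.78 m/s²
v = √(2ad) = √(2 × 11.78 × 43.52) = 32.02 m/s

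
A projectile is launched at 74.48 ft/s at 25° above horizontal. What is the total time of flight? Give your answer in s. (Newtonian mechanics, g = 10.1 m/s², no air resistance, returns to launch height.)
T = 2v₀sin(θ)/g (with unit conversion) = 1.9 s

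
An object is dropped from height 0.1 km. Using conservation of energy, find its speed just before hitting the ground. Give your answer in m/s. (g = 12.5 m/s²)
mgh = ½mv² → v = √(2gh) = √(2×12.5×100) = 50 m/s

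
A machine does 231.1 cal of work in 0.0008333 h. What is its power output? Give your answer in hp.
P = W/t = 966.9 J / 3 s = 322.3 W = 0.4322 hp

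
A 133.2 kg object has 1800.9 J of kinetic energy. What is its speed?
KE = ½mv² → v = √(2KE/m) = √(2×1800.9/133.2) = 5.2 m/s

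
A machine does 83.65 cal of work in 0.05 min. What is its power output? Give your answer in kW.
P = W/t = 350 J / 3 s = 116.7 W = 0.1167 kW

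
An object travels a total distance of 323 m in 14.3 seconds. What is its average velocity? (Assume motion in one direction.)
v_avg = Δd / Δt = 323 / 14.3 = 22.59 m/s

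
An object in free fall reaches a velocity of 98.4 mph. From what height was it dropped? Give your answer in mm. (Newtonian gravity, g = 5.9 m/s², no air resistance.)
h = v²/(2g) (with unit conversion) = 164000.0 mm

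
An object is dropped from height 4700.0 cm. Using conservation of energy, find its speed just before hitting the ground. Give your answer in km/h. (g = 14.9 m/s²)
mgh = ½mv² → v = √(2gh) = √(2×14.9×47) = 37.42 m/s = 134.7 km/h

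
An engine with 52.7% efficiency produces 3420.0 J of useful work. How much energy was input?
W_in = W_out/η = 3420.0/0.527 = 6489.6 J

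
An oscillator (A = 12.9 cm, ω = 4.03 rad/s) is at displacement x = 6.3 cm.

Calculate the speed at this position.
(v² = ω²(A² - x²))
v = ω√(A² − x²) = 4.03×√(0.129² − 0.063²) = 0.4537 m/s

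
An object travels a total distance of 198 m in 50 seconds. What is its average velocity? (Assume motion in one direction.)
v_avg = Δd / Δt = 198 / 50 = 3.96 m/s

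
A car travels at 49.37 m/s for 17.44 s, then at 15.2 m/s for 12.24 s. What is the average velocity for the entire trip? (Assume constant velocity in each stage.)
d₁ = v₁t₁ = 49.37 × 17.44 = 861.013 m
d₂ = v₂t₂ = 15.2 × 12.24 = 186.048 m
d_total = 1047.06 m, t_total = 29.68 s
v_avg = d_total/t_total = 1047.06/29.68 = 35.28 m/s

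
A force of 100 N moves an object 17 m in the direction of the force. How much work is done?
W = Fd = 100×17 = 1700.0 J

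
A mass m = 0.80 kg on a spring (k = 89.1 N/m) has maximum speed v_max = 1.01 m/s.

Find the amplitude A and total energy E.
½mv²_max = ½kA² → A = v_max√(m/k) = 1.01×√(0.8/89.1) = 0.0957 m = 9.57 cm
E = ½mv²_max = ½×0.8×1.01² = 0.408 J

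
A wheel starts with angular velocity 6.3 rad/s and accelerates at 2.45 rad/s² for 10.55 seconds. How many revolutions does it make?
θ = ω₀t + ½αt² = 6.3×10.55 + ½×2.45×10.55² = 202.81 rad
Revolutions = θ/(2π) = 202.81/(2π) = 32.28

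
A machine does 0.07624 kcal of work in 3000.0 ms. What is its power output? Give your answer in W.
P = W/t = 319 J / 3 s = 106.3 W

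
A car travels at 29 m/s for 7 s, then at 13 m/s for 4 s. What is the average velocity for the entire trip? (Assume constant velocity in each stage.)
d₁ = v₁t₁ = 29 × 7 = 203 m
d₂ = v₂t₂ = 13 × 4 = 52 m
d_total = 255 m, t_total = 11 s
v_avg = d_total/t_total = 255/11 = 23.18 m/s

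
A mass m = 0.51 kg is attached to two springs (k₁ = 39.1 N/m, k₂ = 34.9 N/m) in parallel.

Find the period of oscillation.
k_eq = k₁+k₂ = 74 N/m
T = 2π√(m/k_eq) = 2π√(0.51/74) = 0.5216 s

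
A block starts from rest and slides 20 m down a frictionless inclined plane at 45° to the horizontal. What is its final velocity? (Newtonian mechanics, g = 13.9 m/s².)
a = g sin(θ) = 13.9 × sin(45°) = 9.83 m/s²
v = √(2ad) = √(2 × 9.83 × 20) = 19.83 m/s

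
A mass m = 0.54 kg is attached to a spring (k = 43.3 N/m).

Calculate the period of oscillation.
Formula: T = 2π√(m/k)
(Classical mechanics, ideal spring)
T = 2π√(m/k) = 2π√(0.54/43.3) = 0.7017 s; f = 1/T = 1.425 Hz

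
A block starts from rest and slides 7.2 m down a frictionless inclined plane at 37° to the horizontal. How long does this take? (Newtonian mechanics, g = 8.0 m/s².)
a = g sin(θ) = 8.0 × sin(37°) = 4.81 m/s²
t = √(2d/a) = √(2 × 7.2 / 4.81) = 1.73 s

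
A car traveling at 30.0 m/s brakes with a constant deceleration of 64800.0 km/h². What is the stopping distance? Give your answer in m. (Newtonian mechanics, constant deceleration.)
d = v₀² / (2a) (with unit conversion) = 90.0 m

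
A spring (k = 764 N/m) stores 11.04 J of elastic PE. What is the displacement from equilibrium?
PE = ½kx² → x = √(2PE/k) = √(2×11.04/764) = 0.17 m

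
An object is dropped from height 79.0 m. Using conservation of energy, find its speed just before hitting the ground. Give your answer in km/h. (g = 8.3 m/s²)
mgh = ½mv² → v = √(2gh) = √(2×8.3×79) = 36.21 m/s = 130.4 km/h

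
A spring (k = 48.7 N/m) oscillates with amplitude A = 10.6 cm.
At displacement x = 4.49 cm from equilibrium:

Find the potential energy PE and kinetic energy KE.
E_total = ½kA² = ½×48.7×(0.106)² = 0.2736 J
PE = ½kx² = ½×48.7×(0.0449)² = 0.04909 J
KE = E_total − PE = 0.2245 J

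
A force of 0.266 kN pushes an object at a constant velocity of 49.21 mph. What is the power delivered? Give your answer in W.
P = Fv = 266 N × 22 m/s = 5852 W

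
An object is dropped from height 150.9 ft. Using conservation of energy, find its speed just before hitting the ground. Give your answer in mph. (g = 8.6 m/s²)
mgh = ½mv² → v = √(2gh) = √(2×8.6×45.99) = 28.13 m/s = 62.92 mph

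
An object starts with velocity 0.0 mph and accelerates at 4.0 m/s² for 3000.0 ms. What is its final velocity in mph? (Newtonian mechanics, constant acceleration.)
v = v₀ + at (with unit conversion) = 26.84 mph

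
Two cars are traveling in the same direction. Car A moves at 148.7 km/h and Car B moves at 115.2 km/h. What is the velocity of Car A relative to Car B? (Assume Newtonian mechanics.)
v_rel = v_A - v_B = 148.7 - 115.2 = 33.5 km/h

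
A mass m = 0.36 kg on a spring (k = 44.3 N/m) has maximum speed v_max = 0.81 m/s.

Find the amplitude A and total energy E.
½mv²_max = ½kA² → A = v_max√(m/k) = 0.81×√(0.36/44.3) = 0.07302 m = 7.302 cm
E = ½mv²_max = ½×0.36×0.81² = 0.1181 J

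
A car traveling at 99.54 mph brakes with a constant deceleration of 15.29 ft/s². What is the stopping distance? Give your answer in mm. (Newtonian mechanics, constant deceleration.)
d = v₀² / (2a) (with unit conversion) = 212400.0 mm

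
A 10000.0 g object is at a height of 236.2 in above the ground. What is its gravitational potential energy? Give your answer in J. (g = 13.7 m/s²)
PE = mgh = 10 kg × 13.7 m/s² × 5.999 m = 821.9 J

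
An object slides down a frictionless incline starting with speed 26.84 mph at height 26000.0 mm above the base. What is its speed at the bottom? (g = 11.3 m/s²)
½mv₀² + mgh = ½mv² → v = √(v₀² + 2gh) = √(12² + 2×11.3×26) = 27.05 m/s = 60.5 mph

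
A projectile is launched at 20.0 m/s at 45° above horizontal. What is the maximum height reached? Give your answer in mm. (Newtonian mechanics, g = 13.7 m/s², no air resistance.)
H = v₀²sin²(θ)/(2g) (with unit conversion) = 7299.0 mm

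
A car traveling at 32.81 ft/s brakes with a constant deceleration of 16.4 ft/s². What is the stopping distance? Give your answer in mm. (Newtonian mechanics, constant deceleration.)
d = v₀² / (2a) (with unit conversion) = 10000.0 mm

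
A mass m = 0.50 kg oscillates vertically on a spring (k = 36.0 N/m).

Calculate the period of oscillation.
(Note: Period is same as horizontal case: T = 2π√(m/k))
T = 2π√(m/k) = 2π√(0.5/36.0) = 0.7405 s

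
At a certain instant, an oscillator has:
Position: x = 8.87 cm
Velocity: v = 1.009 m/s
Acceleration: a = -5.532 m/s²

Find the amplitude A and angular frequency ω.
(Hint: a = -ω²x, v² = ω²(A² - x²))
a = −ω²x → ω = √(|a|/x) = √(5.532/0.0887) = 7.897 rad/s
v² = ω²(A² − x²) → A = √(x² + v²/ω²) = √(0.0887² + 1.009²/7.897²) = 0.1555 m = 15.55 cm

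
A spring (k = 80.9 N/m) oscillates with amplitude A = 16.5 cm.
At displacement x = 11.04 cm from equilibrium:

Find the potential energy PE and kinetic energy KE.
E_total = ½kA² = ½×80.9×(0.165)² = 1.101 J
PE = ½kx² = ½×80.9×(0.1104)² = 0.493 J
KE = E_total − PE = 0.6082 J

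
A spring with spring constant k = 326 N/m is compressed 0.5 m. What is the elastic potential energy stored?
PE = ½kx² = ½×326×0.5² = 40.75 J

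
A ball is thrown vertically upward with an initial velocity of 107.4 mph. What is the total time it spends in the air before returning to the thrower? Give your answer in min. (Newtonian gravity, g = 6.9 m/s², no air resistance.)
t_total = 2v₀/g (with unit conversion) = 0.2319 min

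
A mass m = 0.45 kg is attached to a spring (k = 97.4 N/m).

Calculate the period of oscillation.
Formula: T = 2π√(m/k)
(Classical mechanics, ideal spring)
T = 2π√(m/k) = 2π√(0.45/97.4) = 0.4271 s; f = 1/T = 2.341 Hz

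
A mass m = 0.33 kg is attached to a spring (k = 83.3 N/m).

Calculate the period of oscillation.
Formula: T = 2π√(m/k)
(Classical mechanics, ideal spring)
T = 2π√(m/k) = 2π√(0.33/83.3) = 0.3955 s; f = 1/T = 2.529 Hz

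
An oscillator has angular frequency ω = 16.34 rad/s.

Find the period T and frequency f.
T = 2π/ω = 2π/16.34 = 0.3845 s; f = ω/2π = 2.601 Hz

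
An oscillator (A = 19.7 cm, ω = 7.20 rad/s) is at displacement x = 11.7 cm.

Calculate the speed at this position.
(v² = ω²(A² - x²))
v = ω√(A² − x²) = 7.2×√(0.197² − 0.117²) = 1.141 m/s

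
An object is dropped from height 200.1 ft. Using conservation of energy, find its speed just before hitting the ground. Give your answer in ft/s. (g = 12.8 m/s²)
mgh = ½mv² → v = √(2gh) = √(2×12.8×60.99) = 39.51 m/s = 129.6 ft/s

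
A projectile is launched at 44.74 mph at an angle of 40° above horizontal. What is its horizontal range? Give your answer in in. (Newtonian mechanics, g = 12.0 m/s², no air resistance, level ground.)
R = v₀² sin(2θ) / g (with unit conversion) = 1292.0 in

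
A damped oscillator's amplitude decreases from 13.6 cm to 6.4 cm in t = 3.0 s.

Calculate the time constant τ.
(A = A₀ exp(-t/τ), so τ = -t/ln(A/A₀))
A/A₀ = 6.4/13.6 = 0.4706; ln(A/A₀) = -0.7538
τ = −t/ln(A/A₀) = −3.0/-0.7538 = 3.98 s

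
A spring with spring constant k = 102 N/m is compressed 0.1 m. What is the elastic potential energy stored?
PE = ½kx² = ½×102×0.1² = 0.51 J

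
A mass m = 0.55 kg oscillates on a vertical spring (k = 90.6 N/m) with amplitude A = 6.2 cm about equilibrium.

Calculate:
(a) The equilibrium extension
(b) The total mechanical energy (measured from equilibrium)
x_eq = mg/k = 0.55×9.81/90.6 = 0.05955 m = 5.955 cm
E = ½kA² = ½×90.6×(0.062)² = 0.1741 J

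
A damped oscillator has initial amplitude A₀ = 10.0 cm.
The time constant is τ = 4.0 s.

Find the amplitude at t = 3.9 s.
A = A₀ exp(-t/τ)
A = A₀ exp(−t/τ) = 10.0×exp(−3.9/4.0) = 3.772 cm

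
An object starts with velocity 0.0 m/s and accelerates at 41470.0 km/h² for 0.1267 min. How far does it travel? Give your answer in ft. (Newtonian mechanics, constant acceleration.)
d = v₀t + ½at² (with unit conversion) = 303.3 ft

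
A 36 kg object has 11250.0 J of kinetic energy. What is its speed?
KE = ½mv² → v = √(2KE/m) = √(2×11250.0/36) = 25.0 m/s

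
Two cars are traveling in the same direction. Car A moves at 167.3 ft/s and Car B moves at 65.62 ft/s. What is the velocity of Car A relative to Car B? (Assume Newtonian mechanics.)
v_rel = v_A - v_B = 167.3 - 65.62 = 101.7 ft/s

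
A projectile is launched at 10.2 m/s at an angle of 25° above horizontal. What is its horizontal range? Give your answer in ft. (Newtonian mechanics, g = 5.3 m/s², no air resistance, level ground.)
R = v₀² sin(2θ) / g (with unit conversion) = 49.34 ft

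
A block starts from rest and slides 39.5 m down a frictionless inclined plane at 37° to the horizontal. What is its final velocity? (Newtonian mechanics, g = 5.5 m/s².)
a = g sin(θ) = 5.5 × sin(37°) = 3.31 m/s²
v = √(2ad) = √(2 × 3.31 × 39.5) = 16.17 m/s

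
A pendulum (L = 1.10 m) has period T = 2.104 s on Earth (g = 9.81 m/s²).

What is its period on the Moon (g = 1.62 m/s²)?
T = 2π√(L/g), so T_moon/T_earth = √(g_earth/g_moon)
T_moon = 2π√(1.1/1.62) = 5.177 s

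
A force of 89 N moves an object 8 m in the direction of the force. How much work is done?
W = Fd = 89×8 = 712.0 J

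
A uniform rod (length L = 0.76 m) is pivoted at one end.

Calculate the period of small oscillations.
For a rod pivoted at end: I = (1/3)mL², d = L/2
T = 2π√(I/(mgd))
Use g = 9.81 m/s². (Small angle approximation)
I/m = (1/3)L² = 0.1925 m²; d = L/2 = 0.38 m
T = 2π√(I/(mgd)) = 2π√(0.1925/(9.81×0.38)) = 1.428 s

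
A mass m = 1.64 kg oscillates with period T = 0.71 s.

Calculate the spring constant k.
T = 2π√(m/k) → k = m(2π/T)² = 1.64×(2π/0.71)² = 128.4 N/m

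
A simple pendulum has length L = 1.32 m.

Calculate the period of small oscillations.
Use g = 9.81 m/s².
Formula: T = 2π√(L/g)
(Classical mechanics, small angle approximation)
T = 2π√(L/g) = 2π√(1.32/9.81) = 2.305 s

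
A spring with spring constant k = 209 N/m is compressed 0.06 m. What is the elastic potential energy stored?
PE = ½kx² = ½×209×0.06² = 0.3762 J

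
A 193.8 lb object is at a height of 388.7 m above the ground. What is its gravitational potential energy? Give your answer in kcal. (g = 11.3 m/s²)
PE = mgh = 87.91 kg × 11.3 m/s² × 388.7 m = 3.861e+05 J = 92.28 kcal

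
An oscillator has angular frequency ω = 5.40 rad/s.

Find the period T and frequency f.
T = 2π/ω = 2π/5.4 = 1.164 s; f = ω/2π = 0.8594 Hz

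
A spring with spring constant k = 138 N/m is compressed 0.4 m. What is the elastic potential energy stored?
PE = ½kx² = ½×138×0.4² = 11.04 J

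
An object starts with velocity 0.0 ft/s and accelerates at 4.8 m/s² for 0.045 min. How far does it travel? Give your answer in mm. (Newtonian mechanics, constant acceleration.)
d = v₀t + ½at² (with unit conversion) = 17500.0 mm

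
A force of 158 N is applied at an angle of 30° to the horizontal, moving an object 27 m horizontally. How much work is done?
W = Fd cosθ = 158×27×cos(30°) = 3694.5 J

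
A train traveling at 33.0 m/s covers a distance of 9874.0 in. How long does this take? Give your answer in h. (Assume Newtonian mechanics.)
t = d/v (with unit conversion) = 0.002111 h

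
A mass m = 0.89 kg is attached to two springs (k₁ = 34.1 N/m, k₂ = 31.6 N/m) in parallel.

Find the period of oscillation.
k_eq = k₁+k₂ = 65.7 N/m
T = 2π√(m/k_eq) = 2π√(0.89/65.7) = 0.7313 s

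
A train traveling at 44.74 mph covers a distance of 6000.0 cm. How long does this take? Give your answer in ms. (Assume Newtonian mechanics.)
t = d/v (with unit conversion) = 3000.0 ms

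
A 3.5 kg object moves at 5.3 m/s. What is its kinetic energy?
KE = ½mv² = ½×3.5×5.3² = 49.1575 J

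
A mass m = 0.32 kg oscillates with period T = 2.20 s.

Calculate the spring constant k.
T = 2π√(m/k) → k = m(2π/T)² = 0.32×(2π/2.2)² = 2.61 N/m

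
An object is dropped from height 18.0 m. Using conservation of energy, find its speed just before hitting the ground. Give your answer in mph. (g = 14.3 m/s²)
mgh = ½mv² → v = √(2gh) = √(2×14.3×18) = 22.69 m/s = 50.75 mph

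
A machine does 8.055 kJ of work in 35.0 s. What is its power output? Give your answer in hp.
P = W/t = 8055 J / 35 s = 230.1 W = 0.3086 hp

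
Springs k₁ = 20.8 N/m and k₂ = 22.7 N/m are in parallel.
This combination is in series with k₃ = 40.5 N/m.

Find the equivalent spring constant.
k₁₂ = k₁ + k₂ = 43.5 N/m (parallel)
1/k_eq = 1/k₁₂ + 1/k₃ → k_eq = 20.97 N/m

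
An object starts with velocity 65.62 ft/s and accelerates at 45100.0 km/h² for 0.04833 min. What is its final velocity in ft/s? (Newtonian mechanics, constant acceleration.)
v = v₀ + at (with unit conversion) = 98.73 ft/s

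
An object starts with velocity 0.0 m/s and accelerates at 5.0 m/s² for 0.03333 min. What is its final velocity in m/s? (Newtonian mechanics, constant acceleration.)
v = v₀ + at (with unit conversion) = 9.999 m/s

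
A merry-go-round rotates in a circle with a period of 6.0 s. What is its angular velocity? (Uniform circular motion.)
ω = 2π/T = 2π/6.0 = 1.0472 rad/s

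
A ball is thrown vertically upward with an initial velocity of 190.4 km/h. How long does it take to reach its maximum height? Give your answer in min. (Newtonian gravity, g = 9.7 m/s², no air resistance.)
t_up = v₀/g (with unit conversion) = 0.09087 min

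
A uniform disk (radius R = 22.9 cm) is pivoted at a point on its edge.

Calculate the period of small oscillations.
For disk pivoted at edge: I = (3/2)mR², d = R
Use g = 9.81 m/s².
I/m = (3/2)R² = 0.07866 m²; d = R = 0.229 m
T = 2π√((3/2)R²/(gR)) = 2π√(3R/(2g)) = 1.176 s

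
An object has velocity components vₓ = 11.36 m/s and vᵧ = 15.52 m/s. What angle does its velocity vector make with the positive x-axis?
θ = arctan(vᵧ/vₓ) = arctan(15.52/11.36) = 53.8°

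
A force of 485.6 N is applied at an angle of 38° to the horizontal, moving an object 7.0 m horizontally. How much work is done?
W = Fd cosθ = 485.6×7.0×cos(38°) = 2678.6 J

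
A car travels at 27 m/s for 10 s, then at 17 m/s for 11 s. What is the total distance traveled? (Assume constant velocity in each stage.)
d₁ = v₁t₁ = 27 × 10 = 270 m
d₂ = v₂t₂ = 17 × 11 = 187 m
d_total = 270 + 187 = 457 m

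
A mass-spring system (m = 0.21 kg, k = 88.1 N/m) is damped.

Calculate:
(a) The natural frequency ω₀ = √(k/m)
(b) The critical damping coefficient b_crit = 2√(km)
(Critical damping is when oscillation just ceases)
ω₀ = √(k/m) = √(88.1/0.21) = 20.48 rad/s
b_crit = 2√(km) = 2√(88.1×0.21) = 8.603 kg/s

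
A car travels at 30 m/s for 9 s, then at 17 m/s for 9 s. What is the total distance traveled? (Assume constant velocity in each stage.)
d₁ = v₁t₁ = 30 × 9 = 270 m
d₂ = v₂t₂ = 17 × 9 = 153 m
d_total = 270 + 153 = 423 m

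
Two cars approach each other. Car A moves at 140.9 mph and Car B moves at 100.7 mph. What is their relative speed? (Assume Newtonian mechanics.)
v_rel = v_A + v_B = 140.9 + 100.7 = 241.6 mph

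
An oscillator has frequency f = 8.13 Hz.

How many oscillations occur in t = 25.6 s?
n = f×t = 8.13×25.6 = 208.1 oscillations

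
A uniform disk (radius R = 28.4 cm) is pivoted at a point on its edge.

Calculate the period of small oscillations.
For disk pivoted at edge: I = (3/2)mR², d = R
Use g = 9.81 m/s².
I/m = (3/2)R² = 0.121 m²; d = R = 0.284 m
T = 2π√((3/2)R²/(gR)) = 2π√(3R/(2g)) = 1.309 s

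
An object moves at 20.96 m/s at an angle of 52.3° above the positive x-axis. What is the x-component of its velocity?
vₓ = v cos(θ) = 20.96 × cos(52.3°) = 12.82 m/s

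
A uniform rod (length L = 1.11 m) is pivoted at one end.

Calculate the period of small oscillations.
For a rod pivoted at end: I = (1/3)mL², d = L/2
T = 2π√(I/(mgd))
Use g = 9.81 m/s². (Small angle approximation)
I/m = (1/3)L² = 0.4107 m²; d = L/2 = 0.555 m
T = 2π√(I/(mgd)) = 2π√(0.4107/(9.81×0.555)) = 1.726 s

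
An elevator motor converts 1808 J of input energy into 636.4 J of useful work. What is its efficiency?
η = W_out/W_in = 636.4/1808 = 0.352 = 35.2%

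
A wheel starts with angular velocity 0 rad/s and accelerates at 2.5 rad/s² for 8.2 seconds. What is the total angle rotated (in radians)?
θ = ω₀t + ½αt² = 0×8.2 + ½×2.5×8.2² = 84.05 rad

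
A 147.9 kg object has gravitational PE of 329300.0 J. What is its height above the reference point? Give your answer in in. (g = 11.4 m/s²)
PE = mgh → h = PE/(mg) = 3.293e+05 J / (147.9 kg × 11.4 m/s²) = 195.3 m = 7689.0 in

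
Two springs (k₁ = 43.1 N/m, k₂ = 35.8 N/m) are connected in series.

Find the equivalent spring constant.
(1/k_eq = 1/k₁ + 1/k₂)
1/k_eq = 1/43.1 + 1/35.8 = 0.051135; k_eq = 19.56 N/m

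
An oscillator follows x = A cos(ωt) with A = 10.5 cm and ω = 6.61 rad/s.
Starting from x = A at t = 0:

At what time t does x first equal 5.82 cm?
cos(ωt) = x/A = 5.82/10.5 = 0.5543
ωt = arccos(0.5543) = 0.9833 rad
t = 0.9833/6.61 = 0.1488 s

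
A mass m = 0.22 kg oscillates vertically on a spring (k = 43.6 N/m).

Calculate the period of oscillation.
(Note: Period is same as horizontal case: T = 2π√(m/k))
T = 2π√(m/k) = 2π√(0.22/43.6) = 0.4463 s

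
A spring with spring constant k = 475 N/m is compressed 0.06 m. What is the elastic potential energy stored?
PE = ½kx² = ½×475×0.06² = 0.855 J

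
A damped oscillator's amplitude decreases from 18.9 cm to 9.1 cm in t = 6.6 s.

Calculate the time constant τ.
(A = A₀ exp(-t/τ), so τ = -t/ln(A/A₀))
A/A₀ = 9.1/18.9 = 0.4815; ln(A/A₀) = -0.7309
τ = −t/ln(A/A₀) = −6.6/-0.7309 = 9.03 s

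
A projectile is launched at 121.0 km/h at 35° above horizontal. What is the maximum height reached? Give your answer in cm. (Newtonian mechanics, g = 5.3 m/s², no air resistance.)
H = v₀²sin²(θ)/(2g) (with unit conversion) = 3506.0 cm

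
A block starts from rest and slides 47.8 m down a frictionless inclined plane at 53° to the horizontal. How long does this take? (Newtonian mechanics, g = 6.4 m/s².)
a = g sin(θ) = 6.4 × sin(53°) = 5.11 m/s²
t = √(2d/a) = √(2 × 47.8 / 5.11) = 4.32 s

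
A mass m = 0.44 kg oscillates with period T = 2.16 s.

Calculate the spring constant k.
T = 2π√(m/k) → k = m(2π/T)² = 0.44×(2π/2.16)² = 3.723 N/m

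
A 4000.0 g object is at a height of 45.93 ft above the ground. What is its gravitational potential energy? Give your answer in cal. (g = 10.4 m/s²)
PE = mgh = 4 kg × 10.4 m/s² × 14 m = 582.4 J = 139.2 cal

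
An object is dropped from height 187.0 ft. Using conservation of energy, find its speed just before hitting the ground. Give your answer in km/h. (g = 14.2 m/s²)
mgh = ½mv² → v = √(2gh) = √(2×14.2×57) = 40.23 m/s = 144.8 km/h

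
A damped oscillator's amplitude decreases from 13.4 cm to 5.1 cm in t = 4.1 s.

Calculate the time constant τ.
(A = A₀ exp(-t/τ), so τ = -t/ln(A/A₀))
A/A₀ = 5.1/13.4 = 0.3806; ln(A/A₀) = -0.966
τ = −t/ln(A/A₀) = −4.1/-0.966 = 4.244 s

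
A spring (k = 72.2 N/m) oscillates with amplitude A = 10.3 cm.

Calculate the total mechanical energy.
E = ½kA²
E = ½kA² = ½×72.2×(0.103)² = 0.383 J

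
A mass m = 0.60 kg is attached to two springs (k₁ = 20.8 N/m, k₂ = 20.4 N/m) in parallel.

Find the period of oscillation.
k_eq = k₁+k₂ = 41.2 N/m
T = 2π√(m/k_eq) = 2π√(0.6/41.2) = 0.7582 s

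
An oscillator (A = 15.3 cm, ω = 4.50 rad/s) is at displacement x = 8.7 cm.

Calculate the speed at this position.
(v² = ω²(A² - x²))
v = ω√(A² − x²) = 4.5×√(0.153² − 0.087²) = 0.5664 m/s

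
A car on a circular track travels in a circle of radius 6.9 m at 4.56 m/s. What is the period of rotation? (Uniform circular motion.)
T = 2πr/v = 2π×6.9/4.56 = 9.51 s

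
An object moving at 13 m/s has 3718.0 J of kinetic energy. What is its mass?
KE = ½mv² → m = 2KE/v² = 2×3718.0/13² = 44.0 kg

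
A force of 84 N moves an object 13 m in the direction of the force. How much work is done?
W = Fd = 84×13 = 1092.0 J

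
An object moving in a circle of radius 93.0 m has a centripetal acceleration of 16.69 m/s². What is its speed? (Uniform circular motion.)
v = √(a_c × r) = √(16.69 × 93.0) = 39.4 m/s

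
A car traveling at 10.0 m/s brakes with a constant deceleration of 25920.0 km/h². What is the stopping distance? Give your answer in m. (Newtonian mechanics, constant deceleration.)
d = v₀² / (2a) (with unit conversion) = 25.0 m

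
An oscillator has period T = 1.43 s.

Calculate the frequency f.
f = 1/T = 1/1.43 = 0.6993 Hz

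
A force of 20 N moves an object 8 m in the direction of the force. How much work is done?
W = Fd = 20×8 = 160.0 J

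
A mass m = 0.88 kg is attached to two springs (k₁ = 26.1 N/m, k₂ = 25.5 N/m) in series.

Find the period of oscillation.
k_eq = k₁k₂/(k₁+k₂) = 12.9 N/m
T = 2π√(m/k_eq) = 2π√(0.88/12.9) = 1.641 s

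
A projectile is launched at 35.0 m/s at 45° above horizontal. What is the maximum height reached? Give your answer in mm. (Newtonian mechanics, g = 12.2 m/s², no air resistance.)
H = v₀²sin²(θ)/(2g) (with unit conversion) = 25100.0 mm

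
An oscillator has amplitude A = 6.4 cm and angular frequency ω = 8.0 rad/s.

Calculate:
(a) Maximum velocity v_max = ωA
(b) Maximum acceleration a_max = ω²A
v_max = ωA = 8.0×0.064 = 0.512 m/s
a_max = ω²A = 8.0²×0.064 = 4.096 m/s²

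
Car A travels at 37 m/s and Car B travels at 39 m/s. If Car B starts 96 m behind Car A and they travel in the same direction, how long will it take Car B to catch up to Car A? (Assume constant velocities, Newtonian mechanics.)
Relative speed: v_rel = 39 - 37 = 2 m/s
Time to catch: t = d₀/v_rel = 96/2 = 48.0 s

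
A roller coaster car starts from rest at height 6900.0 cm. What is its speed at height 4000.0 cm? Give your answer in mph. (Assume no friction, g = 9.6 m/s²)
mgh₁ = ½mv₂² + mgh₂ → v₂ = √(2g(h₁−h₂)) = √(2×9.6×(69−40)) = 23.6 m/s = 52.78 mph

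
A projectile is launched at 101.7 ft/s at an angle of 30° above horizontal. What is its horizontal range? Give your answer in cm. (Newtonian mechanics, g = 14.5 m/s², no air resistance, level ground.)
R = v₀² sin(2θ) / g (with unit conversion) = 5739.0 cm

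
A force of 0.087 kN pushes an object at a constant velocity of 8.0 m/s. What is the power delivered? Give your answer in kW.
P = Fv = 87 N × 8 m/s = 696 W = 0.696 kW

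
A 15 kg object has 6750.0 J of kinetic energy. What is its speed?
KE = ½mv² → v = √(2KE/m) = √(2×6750.0/15) = 30.0 m/s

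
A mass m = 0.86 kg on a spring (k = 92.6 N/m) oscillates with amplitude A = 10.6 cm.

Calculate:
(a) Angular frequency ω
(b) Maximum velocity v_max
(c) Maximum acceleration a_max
ω = √(k/m) = √(92.6/0.86) = 10.38 rad/s
v_max = ωA = 10.38×0.106 = 1.1 m/s
a_max = ω²A = 10.38²×0.106 = 11.41 m/s²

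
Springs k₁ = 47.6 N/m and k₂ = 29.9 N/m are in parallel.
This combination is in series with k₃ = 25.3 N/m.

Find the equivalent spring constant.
k₁₂ = k₁ + k₂ = 77.5 N/m (parallel)
1/k_eq = 1/k₁₂ + 1/k₃ → k_eq = 19.07 N/m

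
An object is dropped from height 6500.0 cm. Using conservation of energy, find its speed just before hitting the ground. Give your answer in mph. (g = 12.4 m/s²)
mgh = ½mv² → v = √(2gh) = √(2×12.4×65) = 40.15 m/s = 89.81 mph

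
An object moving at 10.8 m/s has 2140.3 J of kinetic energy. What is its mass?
KE = ½mv² → m = 2KE/v² = 2×2140.3/10.8² = 36.7 kg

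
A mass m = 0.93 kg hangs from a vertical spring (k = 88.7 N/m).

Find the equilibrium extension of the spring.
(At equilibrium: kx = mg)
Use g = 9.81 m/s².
x_eq = mg/k = 0.93×9.81/88.7 = 0.1029 m = 10.29 cm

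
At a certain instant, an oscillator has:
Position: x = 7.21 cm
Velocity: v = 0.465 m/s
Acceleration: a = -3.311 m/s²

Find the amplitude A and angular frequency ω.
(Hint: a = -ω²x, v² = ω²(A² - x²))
a = −ω²x → ω = √(|a|/x) = √(3.311/0.0721) = 6.777 rad/s
v² = ω²(A² − x²) → A = √(x² + v²/ω²) = √(0.0721² + 0.465²/6.777²) = 0.09953 m = 9.953 cm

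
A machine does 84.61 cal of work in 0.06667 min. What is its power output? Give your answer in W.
P = W/t = 354 J / 4 s = 88.5 W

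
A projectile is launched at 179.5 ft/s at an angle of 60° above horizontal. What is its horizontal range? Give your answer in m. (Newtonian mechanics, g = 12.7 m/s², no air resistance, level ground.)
R = v₀² sin(2θ) / g (with unit conversion) = 204.1 m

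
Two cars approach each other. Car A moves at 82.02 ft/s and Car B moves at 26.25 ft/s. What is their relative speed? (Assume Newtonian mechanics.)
v_rel = v_A + v_B = 82.02 + 26.25 = 108.3 ft/s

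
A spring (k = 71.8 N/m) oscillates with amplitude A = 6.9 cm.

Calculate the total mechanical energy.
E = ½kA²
E = ½kA² = ½×71.8×(0.069)² = 0.1709 J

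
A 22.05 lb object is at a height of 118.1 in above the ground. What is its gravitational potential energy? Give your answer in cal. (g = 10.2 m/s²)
PE = mgh = 10 kg × 10.2 m/s² × 3 m = 306 J = 73.14 cal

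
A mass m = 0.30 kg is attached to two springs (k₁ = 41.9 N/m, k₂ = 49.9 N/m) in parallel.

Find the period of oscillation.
k_eq = k₁+k₂ = 91.8 N/m
T = 2π√(m/k_eq) = 2π√(0.3/91.8) = 0.3592 s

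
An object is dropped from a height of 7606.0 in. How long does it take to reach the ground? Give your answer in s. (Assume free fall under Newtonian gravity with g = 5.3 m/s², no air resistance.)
t = √(2h/g) (with unit conversion) = 8.538 s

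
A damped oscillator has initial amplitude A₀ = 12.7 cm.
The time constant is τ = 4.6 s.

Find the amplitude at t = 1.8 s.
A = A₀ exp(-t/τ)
A = A₀ exp(−t/τ) = 12.7×exp(−1.8/4.6) = 8.587 cm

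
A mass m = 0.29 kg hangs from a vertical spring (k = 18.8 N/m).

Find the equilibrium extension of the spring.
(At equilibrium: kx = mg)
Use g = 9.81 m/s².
x_eq = mg/k = 0.29×9.81/18.8 = 0.1513 m = 15.13 cm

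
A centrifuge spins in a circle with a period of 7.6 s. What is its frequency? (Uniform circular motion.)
f = 1/T = 1/7.6 = 0.1316 Hz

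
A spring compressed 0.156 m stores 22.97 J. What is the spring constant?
PE = ½kx² → k = 2PE/x² = 2×22.97/0.156² = 1888.0 N/m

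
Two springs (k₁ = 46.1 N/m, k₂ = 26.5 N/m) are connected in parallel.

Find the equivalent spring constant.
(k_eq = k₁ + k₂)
k_eq = k₁ + k₂ = 46.1 + 26.5 = 72.6 N/m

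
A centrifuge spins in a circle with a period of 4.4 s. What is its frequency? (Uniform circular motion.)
f = 1/T = 1/4.4 = 0.2273 Hz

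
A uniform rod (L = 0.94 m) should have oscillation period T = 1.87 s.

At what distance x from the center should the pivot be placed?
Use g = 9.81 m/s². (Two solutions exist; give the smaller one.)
T = 2π√((L²/12 + x²)/(gx)). Let c = T²g/(4π²) = 0.8689.
x² − cx + L²/12 = 0 → x = (c − √(c² − L²/3))/2 = 0.09516 m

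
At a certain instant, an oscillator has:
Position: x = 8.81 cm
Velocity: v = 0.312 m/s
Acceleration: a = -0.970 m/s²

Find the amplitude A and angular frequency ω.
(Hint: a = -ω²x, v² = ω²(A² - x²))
a = −ω²x → ω = √(|a|/x) = √(0.97/0.0881) = 3.318 rad/s
v² = ω²(A² − x²) → A = √(x² + v²/ω²) = √(0.0881² + 0.312²/3.318²) = 0.1289 m = 12.89 cm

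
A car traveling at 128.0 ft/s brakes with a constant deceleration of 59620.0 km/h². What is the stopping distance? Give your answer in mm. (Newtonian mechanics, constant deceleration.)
d = v₀² / (2a) (with unit conversion) = 165400.0 mm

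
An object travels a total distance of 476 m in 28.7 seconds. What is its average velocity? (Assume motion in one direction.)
v_avg = Δd / Δt = 476 / 28.7 = 16.59 m/s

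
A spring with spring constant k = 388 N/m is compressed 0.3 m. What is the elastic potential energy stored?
PE = ½kx² = ½×388×0.3² = 17.46 J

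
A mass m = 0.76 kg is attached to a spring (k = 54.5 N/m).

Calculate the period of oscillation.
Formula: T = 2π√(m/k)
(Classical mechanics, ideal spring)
T = 2π√(m/k) = 2π√(0.76/54.5) = 0.742 s; f = 1/T = 1.348 Hz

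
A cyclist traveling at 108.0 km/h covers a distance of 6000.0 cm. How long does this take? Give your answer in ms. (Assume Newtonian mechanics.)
t = d/v (with unit conversion) = 2000.0 ms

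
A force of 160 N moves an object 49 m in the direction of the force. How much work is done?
W = Fd = 160×49 = 7840.0 J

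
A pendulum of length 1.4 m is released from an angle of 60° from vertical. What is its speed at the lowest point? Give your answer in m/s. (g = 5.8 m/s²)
h = L(1 − cosθ) = 1.4×(1 − cos60°) = 0.7 m
v = √(2gh) = √(2×5.8×0.7) = 2.85 m/s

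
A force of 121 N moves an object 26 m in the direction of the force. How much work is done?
W = Fd = 121×26 = 3146.0 J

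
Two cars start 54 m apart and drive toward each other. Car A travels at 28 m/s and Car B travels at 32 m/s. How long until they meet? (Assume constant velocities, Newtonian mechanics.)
Combined speed: v_combined = 28 + 32 = 60 m/s
Time to meet: t = d/60 = 54/60 = 0.9 s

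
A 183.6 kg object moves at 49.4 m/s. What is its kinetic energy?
KE = ½mv² = ½×183.6×49.4² = 224025.0 J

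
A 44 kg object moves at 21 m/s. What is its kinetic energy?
KE = ½mv² = ½×44×21² = 9702.0 J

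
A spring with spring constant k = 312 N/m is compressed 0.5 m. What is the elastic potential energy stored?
PE = ½kx² = ½×312×0.5² = 39.0 J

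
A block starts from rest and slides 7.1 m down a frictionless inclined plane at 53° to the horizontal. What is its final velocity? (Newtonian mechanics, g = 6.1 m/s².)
a = g sin(θ) = 6.1 × sin(53°) = 4.87 m/s²
v = √(2ad) = √(2 × 4.87 × 7.1) = 8.32 m/s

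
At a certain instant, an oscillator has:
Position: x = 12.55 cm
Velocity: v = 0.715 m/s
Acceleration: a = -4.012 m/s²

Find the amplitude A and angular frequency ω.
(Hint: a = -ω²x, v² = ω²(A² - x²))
a = −ω²x → ω = √(|a|/x) = √(4.012/0.1255) = 5.654 rad/s
v² = ω²(A² − x²) → A = √(x² + v²/ω²) = √(0.1255² + 0.715²/5.654²) = 0.1782 m = 17.82 cm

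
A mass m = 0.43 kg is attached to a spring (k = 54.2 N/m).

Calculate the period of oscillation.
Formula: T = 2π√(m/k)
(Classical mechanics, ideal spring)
T = 2π√(m/k) = 2π√(0.43/54.2) = 0.5596 s; f = 1/T = 1.787 Hz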